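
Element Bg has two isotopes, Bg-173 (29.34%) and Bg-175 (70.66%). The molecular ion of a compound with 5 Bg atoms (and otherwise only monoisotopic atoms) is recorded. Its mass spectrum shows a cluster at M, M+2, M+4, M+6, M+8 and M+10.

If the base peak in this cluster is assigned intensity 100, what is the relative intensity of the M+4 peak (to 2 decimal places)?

34.48

Binomial terms of (0.2934 + 0.7066)^5: M 0.0022, M+2 0.0262, M+4 0.1261, M+6 0.3037, M+8 0.3657, M+10 0.1761 → M+8 is the base peak.
P(M+8) = C(5,4) × 0.2934^1 × 0.7066^4 = 5 × 0.2934 × 0.24928407 = 0.365700 (base)
P(M+4) = C(5,2) × 0.2934^3 × 0.7066^2 = 10 × 0.02525692 × 0.49928356 = 0.126104
Relative intensity = 0.126104 / 0.365700 × 100 = 34.48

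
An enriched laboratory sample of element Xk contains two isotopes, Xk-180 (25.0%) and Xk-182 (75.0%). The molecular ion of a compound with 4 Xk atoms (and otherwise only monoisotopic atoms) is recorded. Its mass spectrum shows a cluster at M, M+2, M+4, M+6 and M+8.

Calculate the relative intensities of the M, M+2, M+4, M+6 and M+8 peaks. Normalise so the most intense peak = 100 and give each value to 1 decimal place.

The 4 Xk atoms are independent, so intensities follow the terms of (0.250 + 0.750)^4.
P(M) = 0.250^4 = 0.003906
P(M+2) = 4 × 0.250^3 × 0.750^1 = 0.046875
P(M+4) = 6 × 0.250^2 × 0.750^2 = 0.210938
P(M+6) = 4 × 0.250^1 × 0.750^3 = 0.421875
P(M+8) = 0.750^4 = 0.316406
The M+6 peak is largest (0.421875); scaling to 100 gives 0.9 : 11.1 : 50.0 : 100.0 : 75.0.

0.9 : 11.1 : 50.0 : 100.0 : 75.0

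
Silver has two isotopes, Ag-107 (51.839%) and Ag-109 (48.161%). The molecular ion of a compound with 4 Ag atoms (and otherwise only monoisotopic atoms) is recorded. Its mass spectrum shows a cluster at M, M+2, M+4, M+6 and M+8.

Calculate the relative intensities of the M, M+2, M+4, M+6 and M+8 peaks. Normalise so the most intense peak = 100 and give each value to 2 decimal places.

19.31 : 71.76 : 100.00 : 61.94 : 14.39

Expanding (0.51839 + 0.48161)^4:
P(M) = 0.51839^4 = 0.072215
P(M+2) = 4 × 0.51839^3 × 0.48161^1 = 0.268365
P(M+4) = 6 × 0.51839^2 × 0.48161^2 = 0.373986
P(M+6) = 4 × 0.51839^1 × 0.48161^3 = 0.231634
P(M+8) = 0.48161^4 = 0.053800
The M+4 peak is largest (0.373986); scaling to 100 gives 19.31 : 71.76 : 100.00 : 61.94 : 14.39.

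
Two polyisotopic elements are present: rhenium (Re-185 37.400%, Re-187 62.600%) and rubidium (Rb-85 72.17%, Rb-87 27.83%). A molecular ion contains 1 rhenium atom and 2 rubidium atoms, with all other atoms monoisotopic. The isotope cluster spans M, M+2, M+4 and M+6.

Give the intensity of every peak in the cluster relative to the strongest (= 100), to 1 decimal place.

40.9 : 100.0 : 58.9 : 10.2

Rhenium pattern (n=1): 0.3740 : 0.6260
Rubidium pattern (n=2): 0.52085089 : 0.40169822 : 0.07745089
Convolve the two distributions (both contribute in 2-u steps):
  M: 0.3740×0.52085089 = 0.194798
  M+2: 0.3740×0.40169822 + 0.6260×0.52085089 = 0.476288
  M+4: 0.3740×0.07745089 + 0.6260×0.40169822 = 0.280430
  M+6: 0.6260×0.07745089 = 0.048484
Scale to base peak (0.476288) = 100: 40.9 : 100.0 : 58.9 : 10.2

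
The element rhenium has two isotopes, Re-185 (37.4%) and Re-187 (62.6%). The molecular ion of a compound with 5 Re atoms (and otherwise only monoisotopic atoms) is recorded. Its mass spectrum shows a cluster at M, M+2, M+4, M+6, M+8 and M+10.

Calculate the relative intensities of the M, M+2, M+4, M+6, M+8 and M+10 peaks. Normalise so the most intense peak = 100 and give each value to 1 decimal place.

Expanding (0.374 + 0.626)^5:
P(M) = 0.374^5 = 0.007317
P(M+2) = 5 × 0.374^4 × 0.626^1 = 0.061239
P(M+4) = 10 × 0.374^3 × 0.626^2 = 0.205005
P(M+6) = 10 × 0.374^2 × 0.626^3 = 0.343136
P(M+8) = 5 × 0.374^1 × 0.626^4 = 0.287170
P(M+10) = 0.626^5 = 0.096133
The M+6 peak is largest (0.343136); scaling to 100 gives 2.1 : 17.8 : 59.7 : 100.0 : 83.7 : 28.0.

2.1 : 17.8 : 59.7 : 100.0 : 83.7 : 28.0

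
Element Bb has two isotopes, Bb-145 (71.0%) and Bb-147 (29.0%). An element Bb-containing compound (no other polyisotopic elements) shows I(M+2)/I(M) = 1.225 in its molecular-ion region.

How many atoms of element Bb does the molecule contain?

With n Bb atoms, P(M+2)/P(M) = C(n,1)·p^(n−1)q / p^n = n·q/p = n · 0.290/0.710.
n = 1.225 × 0.710/0.290 = 3.00 ≈ 3

3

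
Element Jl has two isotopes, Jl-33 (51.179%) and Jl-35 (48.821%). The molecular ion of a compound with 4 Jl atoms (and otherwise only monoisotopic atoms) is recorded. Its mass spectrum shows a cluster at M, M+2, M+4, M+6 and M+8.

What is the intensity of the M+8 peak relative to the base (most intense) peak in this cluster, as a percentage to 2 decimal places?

15.17%

Binomial terms of (0.51179 + 0.48821)^4: M 0.0686, M+2 0.2618, M+4 0.3746, M+6 0.2382, M+8 0.0568 → M+4 is the base peak.
P(M+4) = C(4,2) × 0.51179^2 × 0.48821^2 = 6 × 0.261929 × 0.238349 = 0.374583 (base)
P(M+8) = C(4,4) × 0.51179^0 × 0.48821^4 = 1 × 1.0000 × 0.05681025 = 0.056810
Relative intensity = 0.056810 / 0.374583 × 100 = 15.17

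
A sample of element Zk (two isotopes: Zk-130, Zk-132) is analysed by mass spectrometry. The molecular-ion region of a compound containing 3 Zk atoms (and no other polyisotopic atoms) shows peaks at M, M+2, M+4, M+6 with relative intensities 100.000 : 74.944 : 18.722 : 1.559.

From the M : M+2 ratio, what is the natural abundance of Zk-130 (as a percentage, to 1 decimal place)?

80.0%

Let p = fractional abundance of Zk-130. I(M+2)/I(M) = [C(3,1)·p^2·(1−p)] / p^3 = 3·(1−p)/p = 74.944/100.000 = 0.7494
(1−p)/p = 0.7494/3 = 0.2498  ⇒  p = 1/(1 + 0.2498) = 0.8001
Zk-130: 80.0%, Zk-132: 20.0%.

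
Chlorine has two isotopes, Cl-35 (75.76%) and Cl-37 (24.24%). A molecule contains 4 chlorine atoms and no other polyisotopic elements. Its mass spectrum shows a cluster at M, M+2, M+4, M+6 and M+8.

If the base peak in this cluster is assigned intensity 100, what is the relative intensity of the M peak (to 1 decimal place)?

78.1

(0.7576 + 0.2424)^4 gives M 0.3294, M+2 0.4216, M+4 0.2023, M+6 0.0432, M+8 0.0035; the largest is M+2.
P(M+2) = C(4,1) × 0.7576^3 × 0.2424^1 = 4 × 0.4348304 × 0.2424 = 0.421612 (base)
P(M) = C(4,0) × 0.7576^4 × 0.2424^0 = 1 × 0.32942751 × 1.0000 = 0.329428
Relative intensity = 0.329428 / 0.421612 × 100 = 78.1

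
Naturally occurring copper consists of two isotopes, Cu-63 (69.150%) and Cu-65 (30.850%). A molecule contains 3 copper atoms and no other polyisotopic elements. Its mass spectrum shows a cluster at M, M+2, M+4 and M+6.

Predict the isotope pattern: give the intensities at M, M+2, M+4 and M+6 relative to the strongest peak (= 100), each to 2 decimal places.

74.72 : 100.00 : 44.61 : 6.63

The 3 Cu atoms are independent, so intensities follow the terms of (0.69150 + 0.30850)^3.
P(M) = 0.69150^3 = 0.330656
P(M+2) = 3 × 0.69150^2 × 0.30850^1 = 0.442548
P(M+4) = 3 × 0.69150^1 × 0.30850^2 = 0.197435
P(M+6) = 0.30850^3 = 0.029361
The M+2 peak is largest (0.442548); scaling to 100 gives 74.72 : 100.00 : 44.61 : 6.63.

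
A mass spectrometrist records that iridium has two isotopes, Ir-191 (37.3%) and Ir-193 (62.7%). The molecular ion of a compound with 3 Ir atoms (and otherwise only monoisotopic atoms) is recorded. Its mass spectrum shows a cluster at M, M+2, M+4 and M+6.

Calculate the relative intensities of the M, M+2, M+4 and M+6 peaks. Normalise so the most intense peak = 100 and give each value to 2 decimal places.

11.80 : 59.49 : 100.00 : 56.03

The 3 Ir atoms are independent, so intensities follow the terms of (0.373 + 0.627)^3.
P(M) = 0.373^3 = 0.051895
P(M+2) = 3 × 0.373^2 × 0.627^1 = 0.261702
P(M+4) = 3 × 0.373^1 × 0.627^2 = 0.439911
P(M+6) = 0.627^3 = 0.246492
The M+4 peak is largest (0.439911); scaling to 100 gives 11.80 : 59.49 : 100.00 : 56.03.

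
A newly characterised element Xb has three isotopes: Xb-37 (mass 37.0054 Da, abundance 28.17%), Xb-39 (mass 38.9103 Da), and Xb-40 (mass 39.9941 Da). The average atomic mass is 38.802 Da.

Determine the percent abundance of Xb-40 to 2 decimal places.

39.52%

The remaining 71.83% is split between Xb-39 (fraction x) and Xb-40 (fraction 0.7183 − x).
Substituting: 38.9103x + 39.9941(0.7183 − x) = 28.37757882
(38.9103 − 39.9941)x = -0.35018321  ⇒  x = 0.32311, y = 0.39519
Xb-39: 32.31%, Xb-40: 39.52%.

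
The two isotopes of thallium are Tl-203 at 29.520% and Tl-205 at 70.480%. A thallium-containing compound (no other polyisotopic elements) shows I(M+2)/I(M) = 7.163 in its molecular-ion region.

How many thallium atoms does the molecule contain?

3

For n independent Tl atoms, I(M+2)/I(M) = n · (abundance Tl-205) / (abundance Tl-203) = n · 0.70480/0.29520.
n = 7.163 × 0.29520/0.70480 = 3.00 ≈ 3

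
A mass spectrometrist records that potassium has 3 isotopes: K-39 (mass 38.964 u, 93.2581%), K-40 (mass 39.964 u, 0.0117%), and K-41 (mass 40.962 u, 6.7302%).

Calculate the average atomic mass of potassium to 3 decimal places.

The abundance-weighted mean is 0.932581 × 38.964 + 0.000117 × 39.964 + 0.067302 × 40.962
= 36.3371 + 0.0047 + 2.7568 = 39.0986 u

39.099 u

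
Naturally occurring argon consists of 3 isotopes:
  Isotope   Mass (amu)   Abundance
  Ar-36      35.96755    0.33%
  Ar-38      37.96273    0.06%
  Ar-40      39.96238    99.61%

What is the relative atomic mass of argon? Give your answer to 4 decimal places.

Ar = Σ fᵢ·mᵢ = 0.0033 × 35.96755 + 0.0006 × 37.96273 + 0.9961 × 39.96238
= 0.118693 + 0.022778 + 39.806527 = 39.947998 amu

39.9480 amu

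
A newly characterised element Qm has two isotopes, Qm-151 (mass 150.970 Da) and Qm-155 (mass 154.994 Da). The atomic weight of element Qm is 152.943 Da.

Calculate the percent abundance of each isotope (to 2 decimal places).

Qm-151: 50.97%, Qm-155: 49.03%

With x = fraction of Qm-151 (so Qm-155 is 1 − x):
150.970·x + 154.994·(1 − x) = 152.943
(150.970 − 154.994)·x = 152.943 − 154.994
x = -2.051 / -4.024 = 0.50969 → 50.97% Qm-151, 49.03% Qm-155.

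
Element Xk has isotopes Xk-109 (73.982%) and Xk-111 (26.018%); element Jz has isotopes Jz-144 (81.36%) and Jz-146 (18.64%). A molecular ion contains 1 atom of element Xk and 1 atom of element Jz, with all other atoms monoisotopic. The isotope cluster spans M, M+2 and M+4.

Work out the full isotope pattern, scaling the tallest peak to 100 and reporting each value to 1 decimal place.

100.0 : 58.1 : 8.1

Element Xk pattern (n=1): 0.73982 : 0.26018
Element Jz pattern (n=1): 0.8136 : 0.1864
Convolve the two distributions (both contribute in 2-u steps):
  M: 0.73982×0.8136 = 0.601918
  M+2: 0.73982×0.1864 + 0.26018×0.8136 = 0.349585
  M+4: 0.26018×0.1864 = 0.048498
Scale to base peak (0.601918) = 100: 100.0 : 58.1 : 8.1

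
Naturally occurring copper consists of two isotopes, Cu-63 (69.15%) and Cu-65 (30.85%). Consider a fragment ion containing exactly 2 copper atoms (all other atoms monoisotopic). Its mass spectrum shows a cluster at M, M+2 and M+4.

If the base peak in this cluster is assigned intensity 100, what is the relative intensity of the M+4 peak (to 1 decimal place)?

(0.6915 + 0.3085)^2 gives M 0.4782, M+2 0.4267, M+4 0.0952; the largest is M.
P(M) = C(2,0) × 0.6915^2 × 0.3085^0 = 1 × 0.47817225 × 1.0000 = 0.478172 (base)
P(M+4) = C(2,2) × 0.6915^0 × 0.3085^2 = 1 × 1.0000 × 0.09517225 = 0.095172
Relative intensity = 0.095172 / 0.478172 × 100 = 19.9

19.9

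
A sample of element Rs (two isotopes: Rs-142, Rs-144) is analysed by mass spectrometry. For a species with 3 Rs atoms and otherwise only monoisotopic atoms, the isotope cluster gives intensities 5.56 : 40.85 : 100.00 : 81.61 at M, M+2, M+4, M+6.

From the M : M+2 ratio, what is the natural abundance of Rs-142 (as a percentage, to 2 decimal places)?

28.99%

Write p for the Rs-142 fraction. I(M+2)/I(M) = [C(3,1)·p^2·(1−p)] / p^3 = 3·(1−p)/p = 40.85/5.56 = 7.3471
(1−p)/p = 7.3471/3 = 2.4490  ⇒  p = 1/(1 + 2.4490) = 0.2899
Rs-142: 28.99%, Rs-144: 71.01%.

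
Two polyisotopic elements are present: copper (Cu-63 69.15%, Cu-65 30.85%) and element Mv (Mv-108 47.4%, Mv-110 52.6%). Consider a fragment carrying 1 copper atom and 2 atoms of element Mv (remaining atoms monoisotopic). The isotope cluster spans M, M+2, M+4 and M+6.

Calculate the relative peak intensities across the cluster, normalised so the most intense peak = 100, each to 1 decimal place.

37.5 : 100.0 : 83.3 : 20.6

Copper pattern (n=1): 0.6915 : 0.3085
Element Mv pattern (n=2): 0.224676 : 0.498648 : 0.276676
Convolve the two distributions (both contribute in 2-u steps):
  M: 0.6915×0.224676 = 0.155363
  M+2: 0.6915×0.498648 + 0.3085×0.224676 = 0.414128
  M+4: 0.6915×0.276676 + 0.3085×0.498648 = 0.345154
  M+6: 0.3085×0.276676 = 0.085355
Scale to base peak (0.414128) = 100: 37.5 : 100.0 : 83.3 : 20.6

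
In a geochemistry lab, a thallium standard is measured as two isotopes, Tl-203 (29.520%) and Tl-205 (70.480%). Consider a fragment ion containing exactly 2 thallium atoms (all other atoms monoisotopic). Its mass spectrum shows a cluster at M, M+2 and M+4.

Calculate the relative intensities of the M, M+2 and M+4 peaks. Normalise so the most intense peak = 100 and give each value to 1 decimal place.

17.5 : 83.8 : 100.0

Expanding (0.29520 + 0.70480)^2:
P(M) = 0.29520^2 = 0.087143
P(M+2) = 2 × 0.29520^1 × 0.70480^1 = 0.416114
P(M+4) = 0.70480^2 = 0.496743
The M+4 peak is largest (0.496743); scaling to 100 gives 17.5 : 83.8 : 100.0.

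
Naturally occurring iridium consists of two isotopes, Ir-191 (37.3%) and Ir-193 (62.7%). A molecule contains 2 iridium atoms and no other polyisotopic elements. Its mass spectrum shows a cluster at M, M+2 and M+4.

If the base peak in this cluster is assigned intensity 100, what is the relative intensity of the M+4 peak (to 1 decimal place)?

Binomial terms of (0.373 + 0.627)^2: M 0.1391, M+2 0.4677, M+4 0.3931 → M+2 is the base peak.
P(M+2) = C(2,1) × 0.373^1 × 0.627^1 = 2 × 0.3730 × 0.6270 = 0.467742 (base)
P(M+4) = C(2,2) × 0.373^0 × 0.627^2 = 1 × 1.0000 × 0.393129 = 0.393129
Relative intensity = 0.393129 / 0.467742 × 100 = 84.0

84.0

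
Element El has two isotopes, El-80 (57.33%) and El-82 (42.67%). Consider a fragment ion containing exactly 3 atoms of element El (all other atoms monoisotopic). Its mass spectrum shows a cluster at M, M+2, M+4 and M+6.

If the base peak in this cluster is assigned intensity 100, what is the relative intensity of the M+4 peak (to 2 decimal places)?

74.43

(0.5733 + 0.4267)^3 gives M 0.1884, M+2 0.4207, M+4 0.3131, M+6 0.0777; the largest is M+2.
P(M+2) = C(3,1) × 0.5733^2 × 0.4267^1 = 3 × 0.32867289 × 0.4267 = 0.420734 (base)
P(M+4) = C(3,2) × 0.5733^1 × 0.4267^2 = 3 × 0.5733 × 0.18207289 = 0.313147
Relative intensity = 0.313147 / 0.420734 × 100 = 74.43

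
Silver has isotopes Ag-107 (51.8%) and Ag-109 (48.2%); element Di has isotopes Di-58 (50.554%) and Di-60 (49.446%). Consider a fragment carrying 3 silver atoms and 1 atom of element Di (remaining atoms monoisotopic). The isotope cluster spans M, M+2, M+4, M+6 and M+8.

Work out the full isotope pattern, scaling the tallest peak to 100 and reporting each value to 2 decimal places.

18.77 : 70.75 : 100.00 : 62.81 : 14.79

Silver pattern (n=3): 0.13899183 : 0.3879965 : 0.3610315 : 0.11198017
Element Di pattern (n=1): 0.50554 : 0.49446
Convolve the two distributions (both contribute in 2-u steps):
  M: 0.13899183×0.50554 = 0.070266
  M+2: 0.13899183×0.49446 + 0.3879965×0.50554 = 0.264874
  M+4: 0.3879965×0.49446 + 0.3610315×0.50554 = 0.374365
  M+6: 0.3610315×0.49446 + 0.11198017×0.50554 = 0.235126
  M+8: 0.11198017×0.49446 = 0.055370
Scale to base peak (0.374365) = 100: 18.77 : 70.75 : 100.00 : 62.81 : 14.79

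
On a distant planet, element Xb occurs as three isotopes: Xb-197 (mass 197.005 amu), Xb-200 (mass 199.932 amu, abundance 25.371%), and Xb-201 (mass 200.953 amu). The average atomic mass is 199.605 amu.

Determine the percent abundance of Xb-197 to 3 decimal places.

27.583%

Let x and y be the fractions of Xb-197 and Xb-201. Then x + y = 1 − 0.25371 = 0.74629 and 197.005x + 200.953y = 199.605 − 0.25371×199.932 = 148.88025228.
Substituting: 197.005x + 200.953(0.74629 − x) = 148.88025228
(197.005 − 200.953)x = -1.08896209  ⇒  x = 0.27583, y = 0.47046
Xb-197: 27.583%, Xb-201: 47.046%.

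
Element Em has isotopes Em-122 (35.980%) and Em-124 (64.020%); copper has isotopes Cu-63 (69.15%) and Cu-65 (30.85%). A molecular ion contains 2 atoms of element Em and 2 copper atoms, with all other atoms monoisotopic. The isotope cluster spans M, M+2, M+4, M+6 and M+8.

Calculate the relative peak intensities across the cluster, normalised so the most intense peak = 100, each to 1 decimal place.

Element Em pattern (n=2): 0.12945604 : 0.46068792 : 0.40985604
Copper pattern (n=2): 0.47817225 : 0.4266555 : 0.09517225
Convolve the two distributions (both contribute in 2-u steps):
  M: 0.12945604×0.47817225 = 0.061902
  M+2: 0.12945604×0.4266555 + 0.46068792×0.47817225 = 0.275521
  M+4: 0.12945604×0.09517225 + 0.46068792×0.4266555 + 0.40985604×0.47817225 = 0.404857
  M+6: 0.46068792×0.09517225 + 0.40985604×0.4266555 = 0.218712
  M+8: 0.40985604×0.09517225 = 0.039007
Scale to base peak (0.404857) = 100: 15.3 : 68.1 : 100.0 : 54.0 : 9.6

15.3 : 68.1 : 100.0 : 54.0 : 9.6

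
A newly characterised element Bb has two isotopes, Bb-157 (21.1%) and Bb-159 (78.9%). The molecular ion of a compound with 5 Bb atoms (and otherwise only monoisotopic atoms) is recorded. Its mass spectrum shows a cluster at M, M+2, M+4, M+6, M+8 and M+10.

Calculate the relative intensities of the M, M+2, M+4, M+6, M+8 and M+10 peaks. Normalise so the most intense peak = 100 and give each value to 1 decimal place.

0.1 : 1.9 : 14.3 : 53.5 : 100.0 : 74.8

Each Bb atom is independently Bb-157 (p = 0.211) or Bb-159 (q = 0.789); the cluster is the binomial expansion (p + q)^5.
P(M) = 0.211^5 = 0.000418
P(M+2) = 5 × 0.211^4 × 0.789^1 = 0.007819
P(M+4) = 10 × 0.211^3 × 0.789^2 = 0.058479
P(M+6) = 10 × 0.211^2 × 0.789^3 = 0.218673
P(M+8) = 5 × 0.211^1 × 0.789^4 = 0.408847
P(M+10) = 0.789^5 = 0.305763
The M+8 peak is largest (0.408847); scaling to 100 gives 0.1 : 1.9 : 14.3 : 53.5 : 100.0 : 74.8.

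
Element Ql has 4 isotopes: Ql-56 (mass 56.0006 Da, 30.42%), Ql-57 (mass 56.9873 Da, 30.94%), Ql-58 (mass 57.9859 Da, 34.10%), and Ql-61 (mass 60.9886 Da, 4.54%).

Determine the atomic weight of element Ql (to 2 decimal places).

The abundance-weighted mean is 0.3042 × 56.0006 + 0.3094 × 56.9873 + 0.3410 × 57.9859 + 0.0454 × 60.9886
= 17.03538 + 17.63187 + 19.77319 + 2.76888 = 57.20932 Da

57.21 Da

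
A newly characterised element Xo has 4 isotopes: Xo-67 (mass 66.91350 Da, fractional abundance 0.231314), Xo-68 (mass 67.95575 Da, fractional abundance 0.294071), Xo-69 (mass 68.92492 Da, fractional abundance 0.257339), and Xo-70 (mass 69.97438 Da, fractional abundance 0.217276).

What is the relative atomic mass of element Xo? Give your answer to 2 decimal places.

Weight each isotope mass by its fractional abundance: 0.231314 × 66.91350 + 0.294071 × 67.95575 + 0.257339 × 68.92492 + 0.217276 × 69.97438
= 15.478029 + 19.983815 + 17.737070 + 15.203753 = 68.402667 Da

68.40 Da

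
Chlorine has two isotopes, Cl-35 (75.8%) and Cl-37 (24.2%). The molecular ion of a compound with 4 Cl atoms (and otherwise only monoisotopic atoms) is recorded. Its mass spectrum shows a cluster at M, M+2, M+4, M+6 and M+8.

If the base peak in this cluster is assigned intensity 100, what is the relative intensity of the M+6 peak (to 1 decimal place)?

10.2

(0.758 + 0.242)^4 gives M 0.3301, M+2 0.4216, M+4 0.2019, M+6 0.0430, M+8 0.0034; the largest is M+2.
P(M+2) = C(4,1) × 0.758^3 × 0.242^1 = 4 × 0.43551951 × 0.2420 = 0.421583 (base)
P(M+6) = C(4,3) × 0.758^1 × 0.242^3 = 4 × 0.7580 × 0.01417249 = 0.042971
Relative intensity = 0.042971 / 0.421583 × 100 = 10.2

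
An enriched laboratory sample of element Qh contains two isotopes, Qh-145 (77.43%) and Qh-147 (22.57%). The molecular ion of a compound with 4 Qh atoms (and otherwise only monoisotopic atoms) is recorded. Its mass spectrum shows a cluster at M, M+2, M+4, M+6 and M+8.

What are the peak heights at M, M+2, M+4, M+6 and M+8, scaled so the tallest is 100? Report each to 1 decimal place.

85.8 : 100.0 : 43.7 : 8.5 : 0.6

Each Qh atom is independently Qh-145 (p = 0.7743) or Qh-147 (q = 0.2257); the cluster is the binomial expansion (p + q)^4.
P(M) = 0.7743^4 = 0.359449
P(M+2) = 4 × 0.7743^3 × 0.2257^1 = 0.419102
P(M+4) = 6 × 0.7743^2 × 0.2257^2 = 0.183245
P(M+6) = 4 × 0.7743^1 × 0.2257^3 = 0.035609
P(M+8) = 0.2257^4 = 0.002595
The M+2 peak is largest (0.419102); scaling to 100 gives 85.8 : 100.0 : 43.7 : 8.5 : 0.6.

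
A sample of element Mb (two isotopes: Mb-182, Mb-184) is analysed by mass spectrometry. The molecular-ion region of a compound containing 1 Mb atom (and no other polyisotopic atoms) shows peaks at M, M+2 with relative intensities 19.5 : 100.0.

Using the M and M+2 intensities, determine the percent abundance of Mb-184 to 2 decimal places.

83.68%

If p is the fraction of Mb that is Mb-182, then I(M+2)/I(M) = [C(1,1)·p^0·(1−p)] / p^1 = 1·(1−p)/p = 100.0/19.5 = 5.1282
(1−p)/p = 5.1282/1 = 5.1282  ⇒  p = 1/(1 + 5.1282) = 0.1632
Mb-182: 16.32%, Mb-184: 83.68%.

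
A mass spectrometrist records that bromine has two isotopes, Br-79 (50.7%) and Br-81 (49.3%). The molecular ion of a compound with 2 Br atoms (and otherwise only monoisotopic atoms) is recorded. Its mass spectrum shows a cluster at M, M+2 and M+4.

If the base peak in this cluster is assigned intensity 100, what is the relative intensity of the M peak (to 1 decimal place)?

51.4

(0.507 + 0.493)^2 gives M 0.2570, M+2 0.4999, M+4 0.2430; the largest is M+2.
P(M+2) = C(2,1) × 0.507^1 × 0.493^1 = 2 × 0.5070 × 0.4930 = 0.499902 (base)
P(M) = C(2,0) × 0.507^2 × 0.493^0 = 1 × 0.257049 × 1.0000 = 0.257049
Relative intensity = 0.257049 / 0.499902 × 100 = 51.4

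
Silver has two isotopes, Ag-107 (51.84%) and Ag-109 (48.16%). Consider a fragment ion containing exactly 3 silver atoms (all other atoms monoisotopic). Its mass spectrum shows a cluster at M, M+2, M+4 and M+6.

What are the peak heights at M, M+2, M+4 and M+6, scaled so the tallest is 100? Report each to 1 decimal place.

Expanding (0.5184 + 0.4816)^3:
P(M) = 0.5184^3 = 0.139314
P(M+2) = 3 × 0.5184^2 × 0.4816^1 = 0.388273
P(M+4) = 3 × 0.5184^1 × 0.4816^2 = 0.360711
P(M+6) = 0.4816^3 = 0.111702
The M+2 peak is largest (0.388273); scaling to 100 gives 35.9 : 100.0 : 92.9 : 28.8.

35.9 : 100.0 : 92.9 : 28.8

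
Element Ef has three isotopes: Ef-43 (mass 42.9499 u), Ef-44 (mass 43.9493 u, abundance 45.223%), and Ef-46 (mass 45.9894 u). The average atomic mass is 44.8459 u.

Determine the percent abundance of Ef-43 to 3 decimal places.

7.268%

The remaining 54.777% is split between Ef-43 (fraction x) and Ef-46 (fraction 0.54777 − x).
Substituting: 42.9499x + 45.9894(0.54777 − x) = 24.970708061
(42.9499 − 45.9894)x = -0.220905577  ⇒  x = 0.07268, y = 0.47509
Ef-43: 7.268%, Ef-46: 47.509%.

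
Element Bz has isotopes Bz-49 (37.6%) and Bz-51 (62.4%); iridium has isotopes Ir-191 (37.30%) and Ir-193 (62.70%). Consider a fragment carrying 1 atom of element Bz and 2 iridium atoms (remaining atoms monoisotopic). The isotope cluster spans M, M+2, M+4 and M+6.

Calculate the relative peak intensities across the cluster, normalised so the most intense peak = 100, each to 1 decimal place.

Element Bz pattern (n=1): 0.3760 : 0.6240
Iridium pattern (n=2): 0.139129 : 0.467742 : 0.393129
Convolve the two distributions (both contribute in 2-u steps):
  M: 0.3760×0.139129 = 0.052313
  M+2: 0.3760×0.467742 + 0.6240×0.139129 = 0.262687
  M+4: 0.3760×0.393129 + 0.6240×0.467742 = 0.439688
  M+6: 0.6240×0.393129 = 0.245312
Scale to base peak (0.439688) = 100: 11.9 : 59.7 : 100.0 : 55.8

11.9 : 59.7 : 100.0 : 55.8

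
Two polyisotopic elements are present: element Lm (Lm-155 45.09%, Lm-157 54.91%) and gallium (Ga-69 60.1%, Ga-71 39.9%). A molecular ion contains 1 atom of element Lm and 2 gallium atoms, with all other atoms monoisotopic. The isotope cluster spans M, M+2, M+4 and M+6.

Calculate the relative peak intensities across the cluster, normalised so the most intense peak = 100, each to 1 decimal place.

Element Lm pattern (n=1): 0.4509 : 0.5491
Gallium pattern (n=2): 0.361201 : 0.479598 : 0.159201
Convolve the two distributions (both contribute in 2-u steps):
  M: 0.4509×0.361201 = 0.162866
  M+2: 0.4509×0.479598 + 0.5491×0.361201 = 0.414586
  M+4: 0.4509×0.159201 + 0.5491×0.479598 = 0.335131
  M+6: 0.5491×0.159201 = 0.087417
Scale to base peak (0.414586) = 100: 39.3 : 100.0 : 80.8 : 21.1

39.3 : 100.0 : 80.8 : 21.1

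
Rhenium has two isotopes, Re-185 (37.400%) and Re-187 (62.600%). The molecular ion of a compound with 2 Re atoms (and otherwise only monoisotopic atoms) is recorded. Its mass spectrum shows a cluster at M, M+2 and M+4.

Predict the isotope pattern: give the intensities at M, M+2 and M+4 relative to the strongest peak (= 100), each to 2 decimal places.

Expanding (0.37400 + 0.62600)^2:
P(M) = 0.37400^2 = 0.139876
P(M+2) = 2 × 0.37400^1 × 0.62600^1 = 0.468248
P(M+4) = 0.62600^2 = 0.391876
The M+2 peak is largest (0.468248); scaling to 100 gives 29.87 : 100.00 : 83.69.

29.87 : 100.00 : 83.69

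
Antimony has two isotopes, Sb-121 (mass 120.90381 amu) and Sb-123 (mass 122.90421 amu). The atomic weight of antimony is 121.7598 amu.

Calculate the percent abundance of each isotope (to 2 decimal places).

Sb-121: 57.21%, Sb-123: 42.79%

Let x be the fractional abundance of Sb-121; then Sb-123 has abundance 1 − x.
120.90381·x + 122.90421·(1 − x) = 121.7598
(120.90381 − 122.90421)·x = 121.7598 − 122.90421
x = -1.14441 / -2.00040 = 0.57209 → 57.21% Sb-121, 42.79% Sb-123.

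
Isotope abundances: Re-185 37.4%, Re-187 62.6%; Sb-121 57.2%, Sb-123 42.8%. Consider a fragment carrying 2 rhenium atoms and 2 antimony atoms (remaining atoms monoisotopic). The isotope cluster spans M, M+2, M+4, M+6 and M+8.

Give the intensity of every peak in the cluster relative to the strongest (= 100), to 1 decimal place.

Rhenium pattern (n=2): 0.139876 : 0.468248 : 0.391876
Antimony pattern (n=2): 0.327184 : 0.489632 : 0.183184
Convolve the two distributions (both contribute in 2-u steps):
  M: 0.139876×0.327184 = 0.045765
  M+2: 0.139876×0.489632 + 0.468248×0.327184 = 0.221691
  M+4: 0.139876×0.183184 + 0.468248×0.489632 + 0.391876×0.327184 = 0.383108
  M+6: 0.468248×0.183184 + 0.391876×0.489632 = 0.277651
  M+8: 0.391876×0.183184 = 0.071785
Scale to base peak (0.383108) = 100: 11.9 : 57.9 : 100.0 : 72.5 : 18.7

11.9 : 57.9 : 100.0 : 72.5 : 18.7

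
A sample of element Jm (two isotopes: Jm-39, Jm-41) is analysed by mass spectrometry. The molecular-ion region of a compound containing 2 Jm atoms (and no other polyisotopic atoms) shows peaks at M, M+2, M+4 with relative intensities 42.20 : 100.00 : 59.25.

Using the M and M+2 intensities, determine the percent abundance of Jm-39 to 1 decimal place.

If p is the fraction of Jm that is Jm-39, then I(M+2)/I(M) = [C(2,1)·p^1·(1−p)] / p^2 = 2·(1−p)/p = 100.00/42.20 = 2.3697
(1−p)/p = 2.3697/2 = 1.1848  ⇒  p = 1/(1 + 1.1848) = 0.4577
Jm-39: 45.8%, Jm-41: 54.2%.

45.8%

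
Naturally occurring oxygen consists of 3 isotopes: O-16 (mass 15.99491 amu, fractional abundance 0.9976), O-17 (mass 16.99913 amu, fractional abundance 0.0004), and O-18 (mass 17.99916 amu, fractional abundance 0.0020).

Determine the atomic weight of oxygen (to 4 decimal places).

The abundance-weighted mean is 0.9976 × 15.99491 + 0.0004 × 16.99913 + 0.0020 × 17.99916
= 15.956522 + 0.006800 + 0.035998 = 15.999320 amu

15.9993 amu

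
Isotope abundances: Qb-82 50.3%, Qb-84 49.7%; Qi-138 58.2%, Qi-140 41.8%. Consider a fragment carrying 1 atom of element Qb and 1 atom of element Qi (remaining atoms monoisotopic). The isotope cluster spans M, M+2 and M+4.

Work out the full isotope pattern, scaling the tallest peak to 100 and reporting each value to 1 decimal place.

58.6 : 100.0 : 41.6

Element Qb pattern (n=1): 0.5030 : 0.4970
Element Qi pattern (n=1): 0.5820 : 0.4180
Convolve the two distributions (both contribute in 2-u steps):
  M: 0.5030×0.5820 = 0.292746
  M+2: 0.5030×0.4180 + 0.4970×0.5820 = 0.499508
  M+4: 0.4970×0.4180 = 0.207746
Scale to base peak (0.499508) = 100: 58.6 : 100.0 : 41.6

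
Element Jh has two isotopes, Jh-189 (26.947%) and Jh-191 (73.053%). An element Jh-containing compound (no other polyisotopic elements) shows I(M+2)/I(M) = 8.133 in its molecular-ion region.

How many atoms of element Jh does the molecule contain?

The M+2/M ratio from n Jh atoms is n · q/p = n · 0.73053/0.26947.
n = 8.133 × 0.26947/0.73053 = 3.00 ≈ 3

3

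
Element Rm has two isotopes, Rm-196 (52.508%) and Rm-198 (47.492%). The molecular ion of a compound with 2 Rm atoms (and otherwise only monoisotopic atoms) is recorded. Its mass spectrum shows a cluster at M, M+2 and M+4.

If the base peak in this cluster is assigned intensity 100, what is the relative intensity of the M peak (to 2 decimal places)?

Term probabilities: M 0.2757, M+2 0.4987, M+4 0.2255. Base peak = M+2.
P(M+2) = C(2,1) × 0.52508^1 × 0.47492^1 = 2 × 0.52508 × 0.47492 = 0.498742 (base)
P(M) = C(2,0) × 0.52508^2 × 0.47492^0 = 1 × 0.27570901 × 1.0000 = 0.275709
Relative intensity = 0.275709 / 0.498742 × 100 = 55.28

55.28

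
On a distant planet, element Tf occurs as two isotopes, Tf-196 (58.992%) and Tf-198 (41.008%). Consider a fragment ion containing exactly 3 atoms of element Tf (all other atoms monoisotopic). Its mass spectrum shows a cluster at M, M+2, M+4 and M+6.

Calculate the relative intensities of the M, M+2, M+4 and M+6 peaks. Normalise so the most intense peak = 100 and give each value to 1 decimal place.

The 3 Tf atoms are independent, so intensities follow the terms of (0.58992 + 0.41008)^3.
P(M) = 0.58992^3 = 0.205295
P(M+2) = 3 × 0.58992^2 × 0.41008^1 = 0.428130
P(M+4) = 3 × 0.58992^1 × 0.41008^2 = 0.297613
P(M+6) = 0.41008^3 = 0.068961
The M+2 peak is largest (0.428130); scaling to 100 gives 48.0 : 100.0 : 69.5 : 16.1.

48.0 : 100.0 : 69.5 : 16.1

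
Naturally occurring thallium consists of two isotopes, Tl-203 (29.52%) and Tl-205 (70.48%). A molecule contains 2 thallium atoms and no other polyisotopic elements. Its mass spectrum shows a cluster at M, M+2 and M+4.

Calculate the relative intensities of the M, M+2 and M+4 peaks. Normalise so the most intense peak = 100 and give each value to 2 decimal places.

17.54 : 83.77 : 100.00

The 2 Tl atoms are independent, so intensities follow the terms of (0.2952 + 0.7048)^2.
P(M) = 0.2952^2 = 0.087143
P(M+2) = 2 × 0.2952^1 × 0.7048^1 = 0.416114
P(M+4) = 0.7048^2 = 0.496743
The M+4 peak is largest (0.496743); scaling to 100 gives 17.54 : 83.77 : 100.00.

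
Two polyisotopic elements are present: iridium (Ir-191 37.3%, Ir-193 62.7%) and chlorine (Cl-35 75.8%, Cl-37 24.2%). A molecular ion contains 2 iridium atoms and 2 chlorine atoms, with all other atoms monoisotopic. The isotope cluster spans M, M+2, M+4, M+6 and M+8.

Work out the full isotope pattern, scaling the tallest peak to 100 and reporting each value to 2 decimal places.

19.71 : 78.84 : 100.00 : 42.31 : 5.68

Iridium pattern (n=2): 0.139129 : 0.467742 : 0.393129
Chlorine pattern (n=2): 0.574564 : 0.366872 : 0.058564
Convolve the two distributions (both contribute in 2-u steps):
  M: 0.139129×0.574564 = 0.079939
  M+2: 0.139129×0.366872 + 0.467742×0.574564 = 0.319790
  M+4: 0.139129×0.058564 + 0.467742×0.366872 + 0.393129×0.574564 = 0.405627
  M+6: 0.467742×0.058564 + 0.393129×0.366872 = 0.171621
  M+8: 0.393129×0.058564 = 0.023023
Scale to base peak (0.405627) = 100: 19.71 : 78.84 : 100.00 : 42.31 : 5.68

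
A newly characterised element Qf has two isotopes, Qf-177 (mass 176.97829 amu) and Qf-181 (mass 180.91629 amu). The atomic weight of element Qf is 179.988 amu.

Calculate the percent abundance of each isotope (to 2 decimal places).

Let x be the fractional abundance of Qf-177; then Qf-181 has abundance 1 − x.
176.97829·x + 180.91629·(1 − x) = 179.988
(176.97829 − 180.91629)·x = 179.988 − 180.91629
x = -0.92829 / -3.93800 = 0.23573 → 23.57% Qf-177, 76.43% Qf-181.

Qf-177: 23.57%, Qf-181: 76.43%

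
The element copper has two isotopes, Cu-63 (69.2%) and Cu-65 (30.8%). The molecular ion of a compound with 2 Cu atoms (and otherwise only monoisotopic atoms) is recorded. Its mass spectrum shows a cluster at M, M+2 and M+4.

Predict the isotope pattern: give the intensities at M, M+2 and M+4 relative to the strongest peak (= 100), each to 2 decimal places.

100.00 : 89.02 : 19.81

Each Cu atom is independently Cu-63 (p = 0.692) or Cu-65 (q = 0.308); the cluster is the binomial expansion (p + q)^2.
P(M) = 0.692^2 = 0.478864
P(M+2) = 2 × 0.692^1 × 0.308^1 = 0.426272
P(M+4) = 0.308^2 = 0.094864
The M peak is largest (0.478864); scaling to 100 gives 100.00 : 89.02 : 19.81.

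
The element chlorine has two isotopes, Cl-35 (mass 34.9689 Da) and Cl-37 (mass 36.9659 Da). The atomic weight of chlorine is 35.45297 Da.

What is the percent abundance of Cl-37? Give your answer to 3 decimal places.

Writing the weighted mean with unknown fraction x of Cl-35:
34.9689·x + 36.9659·(1 − x) = 35.45297
(34.9689 − 36.9659)·x = 35.45297 − 36.9659
x = -1.51293 / -1.9970 = 0.75760 → 75.760% Cl-35, 24.240% Cl-37.

24.240%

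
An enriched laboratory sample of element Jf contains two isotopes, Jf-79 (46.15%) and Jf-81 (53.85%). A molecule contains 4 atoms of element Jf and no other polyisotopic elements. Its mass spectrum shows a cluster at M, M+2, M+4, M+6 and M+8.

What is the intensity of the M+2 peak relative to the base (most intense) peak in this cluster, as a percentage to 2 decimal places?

Term probabilities: M 0.0454, M+2 0.2117, M+4 0.3706, M+6 0.2883, M+8 0.0841. Base peak = M+4.
P(M+4) = C(4,2) × 0.4615^2 × 0.5385^2 = 6 × 0.21298225 × 0.28998225 = 0.370566 (base)
P(M+2) = C(4,1) × 0.4615^3 × 0.5385^1 = 4 × 0.09829131 × 0.5385 = 0.211719
Relative intensity = 0.211719 / 0.370566 × 100 = 57.13

57.13%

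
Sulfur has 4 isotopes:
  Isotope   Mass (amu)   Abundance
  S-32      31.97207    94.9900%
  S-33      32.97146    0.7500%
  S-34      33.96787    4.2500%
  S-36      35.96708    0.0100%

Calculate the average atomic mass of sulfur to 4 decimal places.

32.0648 amu

The abundance-weighted mean is 0.949900 × 31.97207 + 0.007500 × 32.97146 + 0.042500 × 33.96787 + 0.000100 × 35.96708
= 30.370269 + 0.247286 + 1.443634 + 0.003597 = 32.064786 amu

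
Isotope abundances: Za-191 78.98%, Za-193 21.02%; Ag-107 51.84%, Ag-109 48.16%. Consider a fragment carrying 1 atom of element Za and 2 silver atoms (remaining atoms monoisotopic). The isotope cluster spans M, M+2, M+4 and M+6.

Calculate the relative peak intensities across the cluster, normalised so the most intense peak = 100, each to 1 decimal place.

Element Za pattern (n=1): 0.7898 : 0.2102
Silver pattern (n=2): 0.26873856 : 0.49932288 : 0.23193856
Convolve the two distributions (both contribute in 2-u steps):
  M: 0.7898×0.26873856 = 0.212250
  M+2: 0.7898×0.49932288 + 0.2102×0.26873856 = 0.450854
  M+4: 0.7898×0.23193856 + 0.2102×0.49932288 = 0.288143
  M+6: 0.2102×0.23193856 = 0.048753
Scale to base peak (0.450854) = 100: 47.1 : 100.0 : 63.9 : 10.8

47.1 : 100.0 : 63.9 : 10.8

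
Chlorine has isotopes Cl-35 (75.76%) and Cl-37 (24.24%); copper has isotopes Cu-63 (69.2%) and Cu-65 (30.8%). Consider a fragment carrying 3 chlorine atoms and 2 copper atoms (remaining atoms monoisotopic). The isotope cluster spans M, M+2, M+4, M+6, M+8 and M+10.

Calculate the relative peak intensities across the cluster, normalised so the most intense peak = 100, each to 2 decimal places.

Chlorine pattern (n=3): 0.4348304 : 0.41738208 : 0.13354464 : 0.01424288
Copper pattern (n=2): 0.478864 : 0.426272 : 0.094864
Convolve the two distributions (both contribute in 2-u steps):
  M: 0.4348304×0.478864 = 0.208225
  M+2: 0.4348304×0.426272 + 0.41738208×0.478864 = 0.385225
  M+4: 0.4348304×0.094864 + 0.41738208×0.426272 + 0.13354464×0.478864 = 0.283118
  M+6: 0.41738208×0.094864 + 0.13354464×0.426272 + 0.01424288×0.478864 = 0.103341
  M+8: 0.13354464×0.094864 + 0.01424288×0.426272 = 0.018740
  M+10: 0.01424288×0.094864 = 0.001351
Scale to base peak (0.385225) = 100: 54.05 : 100.00 : 73.49 : 26.83 : 4.86 : 0.35

54.05 : 100.00 : 73.49 : 26.83 : 4.86 : 0.35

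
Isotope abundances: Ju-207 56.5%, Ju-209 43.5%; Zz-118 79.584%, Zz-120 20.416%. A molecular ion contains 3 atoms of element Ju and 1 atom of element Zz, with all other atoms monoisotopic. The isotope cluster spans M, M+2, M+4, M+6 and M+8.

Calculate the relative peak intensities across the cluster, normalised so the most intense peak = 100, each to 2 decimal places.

38.97 : 100.00 : 92.38 : 35.56 : 4.56

Element Ju pattern (n=3): 0.18036212 : 0.41658862 : 0.32073638 : 0.08231288
Element Zz pattern (n=1): 0.79584 : 0.20416
Convolve the two distributions (both contribute in 2-u steps):
  M: 0.18036212×0.79584 = 0.143539
  M+2: 0.18036212×0.20416 + 0.41658862×0.79584 = 0.368361
  M+4: 0.41658862×0.20416 + 0.32073638×0.79584 = 0.340306
  M+6: 0.32073638×0.20416 + 0.08231288×0.79584 = 0.130989
  M+8: 0.08231288×0.20416 = 0.016805
Scale to base peak (0.368361) = 100: 38.97 : 100.00 : 92.38 : 35.56 : 4.56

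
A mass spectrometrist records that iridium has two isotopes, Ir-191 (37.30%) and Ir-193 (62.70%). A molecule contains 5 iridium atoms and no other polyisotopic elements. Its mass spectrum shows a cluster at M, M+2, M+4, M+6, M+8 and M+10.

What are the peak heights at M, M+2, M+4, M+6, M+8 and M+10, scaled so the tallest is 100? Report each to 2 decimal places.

The 5 Ir atoms are independent, so intensities follow the terms of (0.3730 + 0.6270)^5.
P(M) = 0.3730^5 = 0.007220
P(M+2) = 5 × 0.3730^4 × 0.6270^1 = 0.060684
P(M+4) = 10 × 0.3730^3 × 0.6270^2 = 0.204015
P(M+6) = 10 × 0.3730^2 × 0.6270^3 = 0.342942
P(M+8) = 5 × 0.3730^1 × 0.6270^4 = 0.288237
P(M+10) = 0.6270^5 = 0.096903
The M+6 peak is largest (0.342942); scaling to 100 gives 2.11 : 17.70 : 59.49 : 100.00 : 84.05 : 28.26.

2.11 : 17.70 : 59.49 : 100.00 : 84.05 : 28.26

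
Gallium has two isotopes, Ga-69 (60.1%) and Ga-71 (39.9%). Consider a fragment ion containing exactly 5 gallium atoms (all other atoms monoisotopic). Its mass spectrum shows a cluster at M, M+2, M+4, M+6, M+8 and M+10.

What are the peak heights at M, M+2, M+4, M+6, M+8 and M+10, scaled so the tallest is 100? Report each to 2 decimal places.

22.69 : 75.31 : 100.00 : 66.39 : 22.04 : 2.93

Expanding (0.601 + 0.399)^5:
P(M) = 0.601^5 = 0.078410
P(M+2) = 5 × 0.601^4 × 0.399^1 = 0.260280
P(M+4) = 10 × 0.601^3 × 0.399^2 = 0.345596
P(M+6) = 10 × 0.601^2 × 0.399^3 = 0.229439
P(M+8) = 5 × 0.601^1 × 0.399^4 = 0.076162
P(M+10) = 0.399^5 = 0.010113
The M+4 peak is largest (0.345596); scaling to 100 gives 22.69 : 75.31 : 100.00 : 66.39 : 22.04 : 2.93.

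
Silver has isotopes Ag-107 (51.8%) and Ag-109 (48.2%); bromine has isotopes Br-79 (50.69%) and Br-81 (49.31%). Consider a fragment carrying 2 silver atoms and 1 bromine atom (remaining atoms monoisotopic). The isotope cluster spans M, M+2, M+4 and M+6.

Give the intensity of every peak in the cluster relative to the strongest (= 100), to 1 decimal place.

Silver pattern (n=2): 0.268324 : 0.499352 : 0.232324
Bromine pattern (n=1): 0.5069 : 0.4931
Convolve the two distributions (both contribute in 2-u steps):
  M: 0.268324×0.5069 = 0.136013
  M+2: 0.268324×0.4931 + 0.499352×0.5069 = 0.385432
  M+4: 0.499352×0.4931 + 0.232324×0.5069 = 0.363996
  M+6: 0.232324×0.4931 = 0.114559
Scale to base peak (0.385432) = 100: 35.3 : 100.0 : 94.4 : 29.7

35.3 : 100.0 : 94.4 : 29.7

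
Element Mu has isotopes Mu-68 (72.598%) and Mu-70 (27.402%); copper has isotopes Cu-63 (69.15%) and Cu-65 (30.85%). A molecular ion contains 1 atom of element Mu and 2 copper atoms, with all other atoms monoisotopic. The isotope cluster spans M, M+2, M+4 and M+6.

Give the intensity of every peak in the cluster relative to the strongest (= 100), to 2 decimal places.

78.76 : 100.00 : 42.20 : 5.92

Element Mu pattern (n=1): 0.72598 : 0.27402
Copper pattern (n=2): 0.47817225 : 0.4266555 : 0.09517225
Convolve the two distributions (both contribute in 2-u steps):
  M: 0.72598×0.47817225 = 0.347143
  M+2: 0.72598×0.4266555 + 0.27402×0.47817225 = 0.440772
  M+4: 0.72598×0.09517225 + 0.27402×0.4266555 = 0.186005
  M+6: 0.27402×0.09517225 = 0.026079
Scale to base peak (0.440772) = 100: 78.76 : 100.00 : 42.20 : 5.92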